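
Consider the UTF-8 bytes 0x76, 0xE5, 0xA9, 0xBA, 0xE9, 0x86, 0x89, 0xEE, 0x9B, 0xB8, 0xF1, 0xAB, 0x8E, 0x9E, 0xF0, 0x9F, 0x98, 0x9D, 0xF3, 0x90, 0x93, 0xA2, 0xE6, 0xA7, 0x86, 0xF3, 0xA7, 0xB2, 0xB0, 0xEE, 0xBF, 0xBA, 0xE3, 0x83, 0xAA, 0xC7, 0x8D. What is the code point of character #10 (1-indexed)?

U+EFFA

Offset 0: leading byte 0x76 = 01110110 → 1-byte char #1 = 76.
Offset 1: leading byte 0xE5 = 11100101 → 3-byte char #2 = E5 A9 BA.
Offset 4: leading byte 0xE9 = 11101001 → 3-byte char #3 = E9 86 89.
Offset 7: leading byte 0xEE = 11101110 → 3-byte char #4 = EE 9B B8.
Offset 10: leading byte 0xF1 = 11110001 → 4-byte char #5 = F1 AB 8E 9E.
Offset 14: leading byte 0xF0 = 11110000 → 4-byte char #6 = F0 9F 98 9D.
Offset 18: leading byte 0xF3 = 11110011 → 4-byte char #7 = F3 90 93 A2.
Offset 22: leading byte 0xE6 = 11100110 → 3-byte char #8 = E6 A7 86.
Offset 25: leading byte 0xF3 = 11110011 → 4-byte char #9 = F3 A7 B2 B0.
Offset 29: leading byte 0xEE = 11101110 → 3-byte char #10 = EE BF BA.
Leading byte 0xEE = 11101110 matches 1110xxxx → 3-byte sequence.
Byte 1: 0xEE = 11101110, payload 1110 (4 bits).
Byte 2: 0xBF = 10111111 (10xxxxxx ✓), payload 111111.
Byte 3: 0xBA = 10111010 (10xxxxxx ✓), payload 111010.
Concatenate: 1110111111111010 = 0xEFFA (16 bits → U+EFFA).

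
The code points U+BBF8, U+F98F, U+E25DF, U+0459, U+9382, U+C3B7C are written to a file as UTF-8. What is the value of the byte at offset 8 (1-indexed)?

1-indexed offset 8 is 0-indexed offset 7.
U+BBF8 → 3-byte form EB AF B8 at offsets 0–2.
U+F98F → 3-byte form EF A6 8F at offsets 3–5.
U+E25DF → 4-byte form F3 A2 97 9F at offsets 6–9.
Offset 7 falls in char 3's range; it's byte 2 of F3 A2 97 9F = 0xA2.

0xA2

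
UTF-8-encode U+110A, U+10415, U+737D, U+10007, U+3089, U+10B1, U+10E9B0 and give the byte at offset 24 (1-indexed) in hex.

0xB0

1-indexed offset 24 is 0-indexed offset 23.
U+110A → 3-byte form E1 84 8A at offsets 0–2.
U+10415 → 4-byte form F0 90 90 95 at offsets 3–6.
U+737D → 3-byte form E7 8D BD at offsets 7–9.
U+10007 → 4-byte form F0 90 80 87 at offsets 10–13.
U+3089 → 3-byte form E3 82 89 at offsets 14–16.
U+10B1 → 3-byte form E1 82 B1 at offsets 17–19.
U+10E9B0 → 4-byte form F4 8E A6 B0 at offsets 20–23.
Offset 23 falls in char 7's range; it's byte 4 of F4 8E A6 B0 = 0xB0.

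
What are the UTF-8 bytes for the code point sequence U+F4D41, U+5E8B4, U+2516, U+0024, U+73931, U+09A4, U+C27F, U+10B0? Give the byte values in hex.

F3 B4 B5 81 F1 9E A2 B4 E2 94 96 24 F1 B3 A4 B1 E0 A6 A4 EC 89 BF E1 82 B0

U+F4D41: 4-byte form → F3 B4 B5 81.
U+5E8B4: 4-byte form → F1 9E A2 B4.
U+2516: 3-byte form → E2 94 96.
U+0024: 1-byte form → 24.
U+73931: 4-byte form → F1 B3 A4 B1.
U+09A4: 3-byte form → E0 A6 A4.
U+C27F: 3-byte form → EC 89 BF.
U+10B0: 3-byte form → E1 82 B0.
Concatenated (25 bytes): F3 B4 B5 81 F1 9E A2 B4 E2 94 96 24 F1 B3 A4 B1 E0 A6 A4 EC 89 BF E1 82 B0.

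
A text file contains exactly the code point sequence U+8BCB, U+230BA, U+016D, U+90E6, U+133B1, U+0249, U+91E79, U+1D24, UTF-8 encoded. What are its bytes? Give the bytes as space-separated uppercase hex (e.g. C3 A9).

E8 AF 8B F0 A3 82 BA C5 AD E9 83 A6 F0 93 8E B1 C9 89 F2 91 B9 B9 E1 B4 A4

U+8BCB: 3-byte form → E8 AF 8B.
U+230BA: 4-byte form → F0 A3 82 BA.
U+016D: 2-byte form → C5 AD.
U+90E6: 3-byte form → E9 83 A6.
U+133B1: 4-byte form → F0 93 8E B1.
U+0249: 2-byte form → C9 89.
U+91E79: 4-byte form → F2 91 B9 B9.
U+1D24: 3-byte form → E1 B4 A4.
Concatenated (25 bytes): E8 AF 8B F0 A3 82 BA C5 AD E9 83 A6 F0 93 8E B1 C9 89 F2 91 B9 B9 E1 B4 A4.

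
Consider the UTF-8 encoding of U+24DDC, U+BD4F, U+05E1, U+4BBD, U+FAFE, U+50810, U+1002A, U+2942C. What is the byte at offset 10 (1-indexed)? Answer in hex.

1-indexed offset 10 is 0-indexed offset 9.
U+24DDC → 4-byte form F0 A4 B7 9C at offsets 0–3.
U+BD4F → 3-byte form EB B5 8F at offsets 4–6.
U+05E1 → 2-byte form D7 A1 at offsets 7–8.
U+4BBD → 3-byte form E4 AE BD at offsets 9–11.
Offset 9 falls in char 4's range; it's byte 1 of E4 AE BD = 0xE4.

0xE4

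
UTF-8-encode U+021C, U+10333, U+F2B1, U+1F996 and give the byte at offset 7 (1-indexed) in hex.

1-indexed offset 7 is 0-indexed offset 6.
U+021C → 2-byte form C8 9C at offsets 0–1.
U+10333 → 4-byte form F0 90 8C B3 at offsets 2–5.
U+F2B1 → 3-byte form EF 8A B1 at offsets 6–8.
Offset 6 falls in char 3's range; it's byte 1 of EF 8A B1 = 0xEF.

0xEF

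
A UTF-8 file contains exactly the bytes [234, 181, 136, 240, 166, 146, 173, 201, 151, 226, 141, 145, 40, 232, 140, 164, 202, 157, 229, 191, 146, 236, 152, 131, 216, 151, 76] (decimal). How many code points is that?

Byte at offset 0: 0xEA = 11101010 → 3-byte char (#1). Advance 3.
Byte at offset 3: 0xF0 = 11110000 → 4-byte char (#2). Advance 4.
Byte at offset 7: 0xC9 = 11001001 → 2-byte char (#3). Advance 2.
Byte at offset 9: 0xE2 = 11100010 → 3-byte char (#4). Advance 3.
Byte at offset 12: 0x28 = 00101000 → 1-byte char (#5). Advance 1.
Byte at offset 13: 0xE8 = 11101000 → 3-byte char (#6). Advance 3.
Byte at offset 16: 0xCA = 11001010 → 2-byte char (#7). Advance 2.
Byte at offset 18: 0xE5 = 11100101 → 3-byte char (#8). Advance 3.
Byte at offset 21: 0xEC = 11101100 → 3-byte char (#9). Advance 3.
Byte at offset 24: 0xD8 = 11011000 → 2-byte char (#10). Advance 2.
Byte at offset 26: 0x4C = 01001100 → 1-byte char (#11). Advance 1.
Reached end at offset 27 after 11 code points.

11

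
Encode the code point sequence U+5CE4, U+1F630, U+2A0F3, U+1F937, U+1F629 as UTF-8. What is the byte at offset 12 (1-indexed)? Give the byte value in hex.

1-indexed offset 12 is 0-indexed offset 11.
U+5CE4 → 3-byte form E5 B3 A4 at offsets 0–2.
U+1F630 → 4-byte form F0 9F 98 B0 at offsets 3–6.
U+2A0F3 → 4-byte form F0 AA 83 B3 at offsets 7–10.
U+1F937 → 4-byte form F0 9F A4 B7 at offsets 11–14.
Offset 11 falls in char 4's range; it's byte 1 of F0 9F A4 B7 = 0xF0.

0xF0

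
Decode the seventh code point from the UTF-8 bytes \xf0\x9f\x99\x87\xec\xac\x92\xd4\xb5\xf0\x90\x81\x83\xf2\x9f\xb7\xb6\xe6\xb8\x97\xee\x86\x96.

U+E196

Offset 0: leading byte 0xF0 = 11110000 → 4-byte char #1 = F0 9F 99 87.
Offset 4: leading byte 0xEC = 11101100 → 3-byte char #2 = EC AC 92.
Offset 7: leading byte 0xD4 = 11010100 → 2-byte char #3 = D4 B5.
Offset 9: leading byte 0xF0 = 11110000 → 4-byte char #4 = F0 90 81 83.
Offset 13: leading byte 0xF2 = 11110010 → 4-byte char #5 = F2 9F B7 B6.
Offset 17: leading byte 0xE6 = 11100110 → 3-byte char #6 = E6 B8 97.
Offset 20: leading byte 0xEE = 11101110 → 3-byte char #7 = EE 86 96.
Leading byte 0xEE = 11101110 matches 1110xxxx → 3-byte sequence.
Byte 1: 0xEE = 11101110, payload 1110 (4 bits).
Byte 2: 0x86 = 10000110 (10xxxxxx ✓), payload 000110.
Byte 3: 0x96 = 10010110 (10xxxxxx ✓), payload 010110.
Concatenate: 1110000110010110 = 0xE196 (16 bits → U+E196).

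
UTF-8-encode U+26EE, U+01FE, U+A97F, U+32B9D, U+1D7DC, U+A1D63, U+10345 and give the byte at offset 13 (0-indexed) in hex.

U+26EE → 3-byte form E2 9B AE at offsets 0–2.
U+01FE → 2-byte form C7 BE at offsets 3–4.
U+A97F → 3-byte form EA A5 BF at offsets 5–7.
U+32B9D → 4-byte form F0 B2 AE 9D at offsets 8–11.
U+1D7DC → 4-byte form F0 9D 9F 9C at offsets 12–15.
Offset 13 falls in char 5's range; it's byte 2 of F0 9D 9F 9C = 0x9D.

0x9D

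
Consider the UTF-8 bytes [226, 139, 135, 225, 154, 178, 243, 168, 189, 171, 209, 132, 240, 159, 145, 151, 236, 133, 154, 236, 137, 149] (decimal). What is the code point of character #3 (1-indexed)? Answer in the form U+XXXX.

U+E8F6B

Offset 0: leading byte 0xE2 = 11100010 → 3-byte char #1 = E2 8B 87.
Offset 3: leading byte 0xE1 = 11100001 → 3-byte char #2 = E1 9A B2.
Offset 6: leading byte 0xF3 = 11110011 → 4-byte char #3 = F3 A8 BD AB.
Leading byte 0xF3 = 11110011 matches 11110xxx → 4-byte sequence.
Byte 1: 0xF3 = 11110011, payload 011 (3 bits).
Byte 2: 0xA8 = 10101000 (10xxxxxx ✓), payload 101000.
Byte 3: 0xBD = 10111101 (10xxxxxx ✓), payload 111101.
Byte 4: 0xAB = 10101011 (10xxxxxx ✓), payload 101011.
Concatenate: 011101000111101101011 = 0xE8F6B (21 bits → U+E8F6B).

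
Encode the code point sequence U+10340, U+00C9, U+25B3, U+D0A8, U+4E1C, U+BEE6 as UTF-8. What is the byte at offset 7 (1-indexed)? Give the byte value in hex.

0xE2

1-indexed offset 7 is 0-indexed offset 6.
U+10340 → 4-byte form F0 90 8D 80 at offsets 0–3.
U+00C9 → 2-byte form C3 89 at offsets 4–5.
U+25B3 → 3-byte form E2 96 B3 at offsets 6–8.
Offset 6 falls in char 3's range; it's byte 1 of E2 96 B3 = 0xE2.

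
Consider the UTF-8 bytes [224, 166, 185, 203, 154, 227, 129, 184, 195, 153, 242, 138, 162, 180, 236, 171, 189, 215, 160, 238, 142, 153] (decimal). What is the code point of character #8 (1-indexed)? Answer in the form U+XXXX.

Offset 0: leading byte 0xE0 = 11100000 → 3-byte char #1 = E0 A6 B9.
Offset 3: leading byte 0xCB = 11001011 → 2-byte char #2 = CB 9A.
Offset 5: leading byte 0xE3 = 11100011 → 3-byte char #3 = E3 81 B8.
Offset 8: leading byte 0xC3 = 11000011 → 2-byte char #4 = C3 99.
Offset 10: leading byte 0xF2 = 11110010 → 4-byte char #5 = F2 8A A2 B4.
Offset 14: leading byte 0xEC = 11101100 → 3-byte char #6 = EC AB BD.
Offset 17: leading byte 0xD7 = 11010111 → 2-byte char #7 = D7 A0.
Offset 19: leading byte 0xEE = 11101110 → 3-byte char #8 = EE 8E 99.
Leading byte 0xEE = 11101110 matches 1110xxxx → 3-byte sequence.
Byte 1: 0xEE = 11101110, payload 1110 (4 bits).
Byte 2: 0x8E = 10001110 (10xxxxxx ✓), payload 001110.
Byte 3: 0x99 = 10011001 (10xxxxxx ✓), payload 011001.
Concatenate: 1110001110011001 = 0xE399 (16 bits → U+E399).

U+E399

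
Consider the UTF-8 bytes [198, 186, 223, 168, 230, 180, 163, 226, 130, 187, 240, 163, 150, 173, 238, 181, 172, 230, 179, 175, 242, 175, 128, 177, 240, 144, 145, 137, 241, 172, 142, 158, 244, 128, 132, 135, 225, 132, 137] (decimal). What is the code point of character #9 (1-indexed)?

U+10449

Offset 0: leading byte 0xC6 = 11000110 → 2-byte char #1 = C6 BA.
Offset 2: leading byte 0xDF = 11011111 → 2-byte char #2 = DF A8.
Offset 4: leading byte 0xE6 = 11100110 → 3-byte char #3 = E6 B4 A3.
Offset 7: leading byte 0xE2 = 11100010 → 3-byte char #4 = E2 82 BB.
Offset 10: leading byte 0xF0 = 11110000 → 4-byte char #5 = F0 A3 96 AD.
Offset 14: leading byte 0xEE = 11101110 → 3-byte char #6 = EE B5 AC.
Offset 17: leading byte 0xE6 = 11100110 → 3-byte char #7 = E6 B3 AF.
Offset 20: leading byte 0xF2 = 11110010 → 4-byte char #8 = F2 AF 80 B1.
Offset 24: leading byte 0xF0 = 11110000 → 4-byte char #9 = F0 90 91 89.
Leading byte 0xF0 = 11110000 matches 11110xxx → 4-byte sequence.
Byte 1: 0xF0 = 11110000, payload 000 (3 bits).
Byte 2: 0x90 = 10010000 (10xxxxxx ✓), payload 010000.
Byte 3: 0x91 = 10010001 (10xxxxxx ✓), payload 010001.
Byte 4: 0x89 = 10001001 (10xxxxxx ✓), payload 001001.
Concatenate: 000010000010001001001 = 0x10449 (21 bits → U+10449).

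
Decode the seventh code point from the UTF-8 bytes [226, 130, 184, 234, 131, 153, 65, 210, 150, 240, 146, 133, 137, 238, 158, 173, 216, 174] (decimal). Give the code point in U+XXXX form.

U+062E

Offset 0: leading byte 0xE2 = 11100010 → 3-byte char #1 = E2 82 B8.
Offset 3: leading byte 0xEA = 11101010 → 3-byte char #2 = EA 83 99.
Offset 6: leading byte 0x41 = 01000001 → 1-byte char #3 = 41.
Offset 7: leading byte 0xD2 = 11010010 → 2-byte char #4 = D2 96.
Offset 9: leading byte 0xF0 = 11110000 → 4-byte char #5 = F0 92 85 89.
Offset 13: leading byte 0xEE = 11101110 → 3-byte char #6 = EE 9E AD.
Offset 16: leading byte 0xD8 = 11011000 → 2-byte char #7 = D8 AE.
Leading byte 0xD8 = 11011000 matches 110xxxxx → 2-byte sequence.
Byte 1: 0xD8 = 11011000, payload 11000 (5 bits).
Byte 2: 0xAE = 10101110 (10xxxxxx ✓), payload 101110.
Concatenate: 11000101110 = 0x62E (11 bits → U+062E).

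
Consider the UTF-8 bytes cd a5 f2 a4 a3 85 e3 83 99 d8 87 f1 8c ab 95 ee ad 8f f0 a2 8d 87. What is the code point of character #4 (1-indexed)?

U+0607

Offset 0: leading byte 0xCD = 11001101 → 2-byte char #1 = CD A5.
Offset 2: leading byte 0xF2 = 11110010 → 4-byte char #2 = F2 A4 A3 85.
Offset 6: leading byte 0xE3 = 11100011 → 3-byte char #3 = E3 83 99.
Offset 9: leading byte 0xD8 = 11011000 → 2-byte char #4 = D8 87.
Leading byte 0xD8 = 11011000 matches 110xxxxx → 2-byte sequence.
Byte 1: 0xD8 = 11011000, payload 11000 (5 bits).
Byte 2: 0x87 = 10000111 (10xxxxxx ✓), payload 000111.
Concatenate: 11000000111 = 0x607 (11 bits → U+0607).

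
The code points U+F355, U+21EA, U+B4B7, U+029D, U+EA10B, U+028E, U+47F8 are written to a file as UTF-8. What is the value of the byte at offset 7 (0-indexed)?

0x92

U+F355 → 3-byte form EF 8D 95 at offsets 0–2.
U+21EA → 3-byte form E2 87 AA at offsets 3–5.
U+B4B7 → 3-byte form EB 92 B7 at offsets 6–8.
Offset 7 falls in char 3's range; it's byte 2 of EB 92 B7 = 0x92.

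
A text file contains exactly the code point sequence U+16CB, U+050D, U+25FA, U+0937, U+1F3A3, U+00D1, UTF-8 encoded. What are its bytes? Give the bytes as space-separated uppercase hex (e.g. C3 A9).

U+16CB: 3-byte form → E1 9B 8B.
U+050D: 2-byte form → D4 8D.
U+25FA: 3-byte form → E2 97 BA.
U+0937: 3-byte form → E0 A4 B7.
U+1F3A3: 4-byte form → F0 9F 8E A3.
U+00D1: 2-byte form → C3 91.
Concatenated (17 bytes): E1 9B 8B D4 8D E2 97 BA E0 A4 B7 F0 9F 8E A3 C3 91.

E1 9B 8B D4 8D E2 97 BA E0 A4 B7 F0 9F 8E A3 C3 91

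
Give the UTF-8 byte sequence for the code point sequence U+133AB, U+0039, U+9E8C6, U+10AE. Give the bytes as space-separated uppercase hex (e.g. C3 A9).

U+133AB: 4-byte form → F0 93 8E AB.
U+0039: 1-byte form → 39.
U+9E8C6: 4-byte form → F2 9E A3 86.
U+10AE: 3-byte form → E1 82 AE.
Concatenated (12 bytes): F0 93 8E AB 39 F2 9E A3 86 E1 82 AE.

F0 93 8E AB 39 F2 9E A3 86 E1 82 AE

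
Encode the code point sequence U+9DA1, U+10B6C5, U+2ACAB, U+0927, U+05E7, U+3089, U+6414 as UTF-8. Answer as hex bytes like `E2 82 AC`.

E9 B6 A1 F4 8B 9B 85 F0 AA B2 AB E0 A4 A7 D7 A7 E3 82 89 E6 90 94

U+9DA1: 3-byte form → E9 B6 A1.
U+10B6C5: 4-byte form → F4 8B 9B 85.
U+2ACAB: 4-byte form → F0 AA B2 AB.
U+0927: 3-byte form → E0 A4 A7.
U+05E7: 2-byte form → D7 A7.
U+3089: 3-byte form → E3 82 89.
U+6414: 3-byte form → E6 90 94.
Concatenated (22 bytes): E9 B6 A1 F4 8B 9B 85 F0 AA B2 AB E0 A4 A7 D7 A7 E3 82 89 E6 90 94.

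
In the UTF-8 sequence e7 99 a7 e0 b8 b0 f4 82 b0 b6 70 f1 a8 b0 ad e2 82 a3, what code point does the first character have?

Offset 0: leading byte 0xE7 = 11100111 → 3-byte char #1 = E7 99 A7.
Leading byte 0xE7 = 11100111 matches 1110xxxx → 3-byte sequence.
Byte 1: 0xE7 = 11100111, payload 0111 (4 bits).
Byte 2: 0x99 = 10011001 (10xxxxxx ✓), payload 011001.
Byte 3: 0xA7 = 10100111 (10xxxxxx ✓), payload 100111.
Concatenate: 0111011001100111 = 0x7667 (16 bits → U+7667).

U+7667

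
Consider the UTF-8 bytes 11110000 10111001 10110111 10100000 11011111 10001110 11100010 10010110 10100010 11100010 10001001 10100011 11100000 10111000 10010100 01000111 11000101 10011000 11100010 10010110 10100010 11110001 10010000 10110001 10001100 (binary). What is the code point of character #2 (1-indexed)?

Offset 0: leading byte 0xF0 = 11110000 → 4-byte char #1 = F0 B9 B7 A0.
Offset 4: leading byte 0xDF = 11011111 → 2-byte char #2 = DF 8E.
Leading byte 0xDF = 11011111 matches 110xxxxx → 2-byte sequence.
Byte 1: 0xDF = 11011111, payload 11111 (5 bits).
Byte 2: 0x8E = 10001110 (10xxxxxx ✓), payload 001110.
Concatenate: 11111001110 = 0x7CE (11 bits → U+07CE).

U+07CE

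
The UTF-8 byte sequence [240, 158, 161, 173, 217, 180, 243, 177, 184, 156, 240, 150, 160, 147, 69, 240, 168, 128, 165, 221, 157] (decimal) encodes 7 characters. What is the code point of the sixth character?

U+28025

Offset 0: leading byte 0xF0 = 11110000 → 4-byte char #1 = F0 9E A1 AD.
Offset 4: leading byte 0xD9 = 11011001 → 2-byte char #2 = D9 B4.
Offset 6: leading byte 0xF3 = 11110011 → 4-byte char #3 = F3 B1 B8 9C.
Offset 10: leading byte 0xF0 = 11110000 → 4-byte char #4 = F0 96 A0 93.
Offset 14: leading byte 0x45 = 01000101 → 1-byte char #5 = 45.
Offset 15: leading byte 0xF0 = 11110000 → 4-byte char #6 = F0 A8 80 A5.
Leading byte 0xF0 = 11110000 matches 11110xxx → 4-byte sequence.
Byte 1: 0xF0 = 11110000, payload 000 (3 bits).
Byte 2: 0xA8 = 10101000 (10xxxxxx ✓), payload 101000.
Byte 3: 0x80 = 10000000 (10xxxxxx ✓), payload 000000.
Byte 4: 0xA5 = 10100101 (10xxxxxx ✓), payload 100101.
Concatenate: 000101000000000100101 = 0x28025 (21 bits → U+28025).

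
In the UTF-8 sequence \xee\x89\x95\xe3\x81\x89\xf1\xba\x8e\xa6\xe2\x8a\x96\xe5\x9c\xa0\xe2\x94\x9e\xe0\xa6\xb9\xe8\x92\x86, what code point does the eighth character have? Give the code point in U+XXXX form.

U+8486

Offset 0: leading byte 0xEE = 11101110 → 3-byte char #1 = EE 89 95.
Offset 3: leading byte 0xE3 = 11100011 → 3-byte char #2 = E3 81 89.
Offset 6: leading byte 0xF1 = 11110001 → 4-byte char #3 = F1 BA 8E A6.
Offset 10: leading byte 0xE2 = 11100010 → 3-byte char #4 = E2 8A 96.
Offset 13: leading byte 0xE5 = 11100101 → 3-byte char #5 = E5 9C A0.
Offset 16: leading byte 0xE2 = 11100010 → 3-byte char #6 = E2 94 9E.
Offset 19: leading byte 0xE0 = 11100000 → 3-byte char #7 = E0 A6 B9.
Offset 22: leading byte 0xE8 = 11101000 → 3-byte char #8 = E8 92 86.
Leading byte 0xE8 = 11101000 matches 1110xxxx → 3-byte sequence.
Byte 1: 0xE8 = 11101000, payload 1000 (4 bits).
Byte 2: 0x92 = 10010010 (10xxxxxx ✓), payload 010010.
Byte 3: 0x86 = 10000110 (10xxxxxx ✓), payload 000110.
Concatenate: 1000010010000110 = 0x8486 (16 bits → U+8486).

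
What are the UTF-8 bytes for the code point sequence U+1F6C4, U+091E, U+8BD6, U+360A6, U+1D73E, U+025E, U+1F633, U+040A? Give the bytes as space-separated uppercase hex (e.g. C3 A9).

U+1F6C4: 4-byte form → F0 9F 9B 84.
U+091E: 3-byte form → E0 A4 9E.
U+8BD6: 3-byte form → E8 AF 96.
U+360A6: 4-byte form → F0 B6 82 A6.
U+1D73E: 4-byte form → F0 9D 9C BE.
U+025E: 2-byte form → C9 9E.
U+1F633: 4-byte form → F0 9F 98 B3.
U+040A: 2-byte form → D0 8A.
Concatenated (26 bytes): F0 9F 9B 84 E0 A4 9E E8 AF 96 F0 B6 82 A6 F0 9D 9C BE C9 9E F0 9F 98 B3 D0 8A.

F0 9F 9B 84 E0 A4 9E E8 AF 96 F0 B6 82 A6 F0 9D 9C BE C9 9E F0 9F 98 B3 D0 8A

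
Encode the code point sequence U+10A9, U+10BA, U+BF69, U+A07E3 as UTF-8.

E1 82 A9 E1 82 BA EB BD A9 F2 A0 9F A3

U+10A9: 3-byte form → E1 82 A9.
U+10BA: 3-byte form → E1 82 BA.
U+BF69: 3-byte form → EB BD A9.
U+A07E3: 4-byte form → F2 A0 9F A3.
Concatenated (13 bytes): E1 82 A9 E1 82 BA EB BD A9 F2 A0 9F A3.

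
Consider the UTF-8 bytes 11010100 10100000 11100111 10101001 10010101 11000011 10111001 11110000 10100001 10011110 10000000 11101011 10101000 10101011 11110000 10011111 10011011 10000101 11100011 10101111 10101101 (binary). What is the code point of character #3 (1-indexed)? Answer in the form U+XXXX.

U+00F9

Offset 0: leading byte 0xD4 = 11010100 → 2-byte char #1 = D4 A0.
Offset 2: leading byte 0xE7 = 11100111 → 3-byte char #2 = E7 A9 95.
Offset 5: leading byte 0xC3 = 11000011 → 2-byte char #3 = C3 B9.
Leading byte 0xC3 = 11000011 matches 110xxxxx → 2-byte sequence.
Byte 1: 0xC3 = 11000011, payload 00011 (5 bits).
Byte 2: 0xB9 = 10111001 (10xxxxxx ✓), payload 111001.
Concatenate: 00011111001 = 0xF9 (11 bits → U+00F9).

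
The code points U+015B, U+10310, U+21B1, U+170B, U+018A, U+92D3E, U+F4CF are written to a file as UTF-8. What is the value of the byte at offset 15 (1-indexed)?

0xF2

1-indexed offset 15 is 0-indexed offset 14.
U+015B → 2-byte form C5 9B at offsets 0–1.
U+10310 → 4-byte form F0 90 8C 90 at offsets 2–5.
U+21B1 → 3-byte form E2 86 B1 at offsets 6–8.
U+170B → 3-byte form E1 9C 8B at offsets 9–11.
U+018A → 2-byte form C6 8A at offsets 12–13.
U+92D3E → 4-byte form F2 92 B4 BE at offsets 14–17.
Offset 14 falls in char 6's range; it's byte 1 of F2 92 B4 BE = 0xF2.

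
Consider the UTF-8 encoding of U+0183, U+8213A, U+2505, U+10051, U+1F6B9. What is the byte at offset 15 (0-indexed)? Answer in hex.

0x9A

U+0183 → 2-byte form C6 83 at offsets 0–1.
U+8213A → 4-byte form F2 82 84 BA at offsets 2–5.
U+2505 → 3-byte form E2 94 85 at offsets 6–8.
U+10051 → 4-byte form F0 90 81 91 at offsets 9–12.
U+1F6B9 → 4-byte form F0 9F 9A B9 at offsets 13–16.
Offset 15 falls in char 5's range; it's byte 3 of F0 9F 9A B9 = 0x9A.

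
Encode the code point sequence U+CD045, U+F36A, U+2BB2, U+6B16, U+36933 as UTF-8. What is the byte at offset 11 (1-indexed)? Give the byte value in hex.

0xE6

1-indexed offset 11 is 0-indexed offset 10.
U+CD045 → 4-byte form F3 8D 81 85 at offsets 0–3.
U+F36A → 3-byte form EF 8D AA at offsets 4–6.
U+2BB2 → 3-byte form E2 AE B2 at offsets 7–9.
U+6B16 → 3-byte form E6 AC 96 at offsets 10–12.
Offset 10 falls in char 4's range; it's byte 1 of E6 AC 96 = 0xE6.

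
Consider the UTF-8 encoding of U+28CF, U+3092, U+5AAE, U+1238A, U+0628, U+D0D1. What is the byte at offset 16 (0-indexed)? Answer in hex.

U+28CF → 3-byte form E2 A3 8F at offsets 0–2.
U+3092 → 3-byte form E3 82 92 at offsets 3–5.
U+5AAE → 3-byte form E5 AA AE at offsets 6–8.
U+1238A → 4-byte form F0 92 8E 8A at offsets 9–12.
U+0628 → 2-byte form D8 A8 at offsets 13–14.
U+D0D1 → 3-byte form ED 83 91 at offsets 15–17.
Offset 16 falls in char 6's range; it's byte 2 of ED 83 91 = 0x83.

0x83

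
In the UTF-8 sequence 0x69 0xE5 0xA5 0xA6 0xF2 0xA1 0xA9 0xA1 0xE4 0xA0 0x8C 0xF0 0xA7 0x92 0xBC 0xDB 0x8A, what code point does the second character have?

Offset 0: leading byte 0x69 = 01101001 → 1-byte char #1 = 69.
Offset 1: leading byte 0xE5 = 11100101 → 3-byte char #2 = E5 A5 A6.
Leading byte 0xE5 = 11100101 matches 1110xxxx → 3-byte sequence.
Byte 1: 0xE5 = 11100101, payload 0101 (4 bits).
Byte 2: 0xA5 = 10100101 (10xxxxxx ✓), payload 100101.
Byte 3: 0xA6 = 10100110 (10xxxxxx ✓), payload 100110.
Concatenate: 0101100101100110 = 0x5966 (16 bits → U+5966).

U+5966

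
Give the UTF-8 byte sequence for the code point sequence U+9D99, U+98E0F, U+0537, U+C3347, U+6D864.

U+9D99: 3-byte form → E9 B6 99.
U+98E0F: 4-byte form → F2 98 B8 8F.
U+0537: 2-byte form → D4 B7.
U+C3347: 4-byte form → F3 83 8D 87.
U+6D864: 4-byte form → F1 AD A1 A4.
Concatenated (17 bytes): E9 B6 99 F2 98 B8 8F D4 B7 F3 83 8D 87 F1 AD A1 A4.

E9 B6 99 F2 98 B8 8F D4 B7 F3 83 8D 87 F1 AD A1 A4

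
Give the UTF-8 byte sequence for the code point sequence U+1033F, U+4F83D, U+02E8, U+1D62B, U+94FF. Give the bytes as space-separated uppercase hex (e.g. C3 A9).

F0 90 8C BF F1 8F A0 BD CB A8 F0 9D 98 AB E9 93 BF

U+1033F: 4-byte form → F0 90 8C BF.
U+4F83D: 4-byte form → F1 8F A0 BD.
U+02E8: 2-byte form → CB A8.
U+1D62B: 4-byte form → F0 9D 98 AB.
U+94FF: 3-byte form → E9 93 BF.
Concatenated (17 bytes): F0 90 8C BF F1 8F A0 BD CB A8 F0 9D 98 AB E9 93 BF.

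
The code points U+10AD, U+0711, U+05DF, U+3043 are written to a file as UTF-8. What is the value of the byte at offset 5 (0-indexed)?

0xD7

U+10AD → 3-byte form E1 82 AD at offsets 0–2.
U+0711 → 2-byte form DC 91 at offsets 3–4.
U+05DF → 2-byte form D7 9F at offsets 5–6.
Offset 5 falls in char 3's range; it's byte 1 of D7 9F = 0xD7.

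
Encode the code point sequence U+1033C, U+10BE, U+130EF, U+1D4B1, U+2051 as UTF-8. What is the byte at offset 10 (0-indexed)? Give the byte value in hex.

U+1033C → 4-byte form F0 90 8C BC at offsets 0–3.
U+10BE → 3-byte form E1 82 BE at offsets 4–6.
U+130EF → 4-byte form F0 93 83 AF at offsets 7–10.
Offset 10 falls in char 3's range; it's byte 4 of F0 93 83 AF = 0xAF.

0xAF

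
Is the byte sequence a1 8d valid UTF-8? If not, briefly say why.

Byte 0xA1 = 10100001 has the form 10xxxxxx — a continuation byte — but there is no preceding leading byte.

invalid (continuation byte with no leading byte)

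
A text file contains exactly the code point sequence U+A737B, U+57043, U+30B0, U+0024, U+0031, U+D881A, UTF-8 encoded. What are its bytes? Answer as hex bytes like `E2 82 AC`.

F2 A7 8D BB F1 97 81 83 E3 82 B0 24 31 F3 98 A0 9A

U+A737B: 4-byte form → F2 A7 8D BB.
U+57043: 4-byte form → F1 97 81 83.
U+30B0: 3-byte form → E3 82 B0.
U+0024: 1-byte form → 24.
U+0031: 1-byte form → 31.
U+D881A: 4-byte form → F3 98 A0 9A.
Concatenated (17 bytes): F2 A7 8D BB F1 97 81 83 E3 82 B0 24 31 F3 98 A0 9A.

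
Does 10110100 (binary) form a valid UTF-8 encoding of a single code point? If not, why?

invalid (continuation byte with no leading byte)

Byte 0xB4 = 10110100 has the form 10xxxxxx — a continuation byte — but there is no preceding leading byte.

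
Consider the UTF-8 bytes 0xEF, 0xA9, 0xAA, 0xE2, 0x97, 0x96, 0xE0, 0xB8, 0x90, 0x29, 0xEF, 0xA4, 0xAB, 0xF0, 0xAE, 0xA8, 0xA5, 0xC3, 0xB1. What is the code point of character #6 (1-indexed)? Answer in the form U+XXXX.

Offset 0: leading byte 0xEF = 11101111 → 3-byte char #1 = EF A9 AA.
Offset 3: leading byte 0xE2 = 11100010 → 3-byte char #2 = E2 97 96.
Offset 6: leading byte 0xE0 = 11100000 → 3-byte char #3 = E0 B8 90.
Offset 9: leading byte 0x29 = 00101001 → 1-byte char #4 = 29.
Offset 10: leading byte 0xEF = 11101111 → 3-byte char #5 = EF A4 AB.
Offset 13: leading byte 0xF0 = 11110000 → 4-byte char #6 = F0 AE A8 A5.
Leading byte 0xF0 = 11110000 matches 11110xxx → 4-byte sequence.
Byte 1: 0xF0 = 11110000, payload 000 (3 bits).
Byte 2: 0xAE = 10101110 (10xxxxxx ✓), payload 101110.
Byte 3: 0xA8 = 10101000 (10xxxxxx ✓), payload 101000.
Byte 4: 0xA5 = 10100101 (10xxxxxx ✓), payload 100101.
Concatenate: 000101110101000100101 = 0x2EA25 (21 bits → U+2EA25).

U+2EA25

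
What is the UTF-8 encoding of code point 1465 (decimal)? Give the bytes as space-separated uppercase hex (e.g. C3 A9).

U+05B9 = 0x5B9 = 1465 decimal. In range U+0080–U+07FF → 2-byte form: 110xxxxx 10xxxxxx.
Binary (11 bits): 10110111001.
Split 5+6: 10110 | 111001.
Byte 1: 11010110 = 0xD6.
Byte 2: 10111001 = 0xB9.

D6 B9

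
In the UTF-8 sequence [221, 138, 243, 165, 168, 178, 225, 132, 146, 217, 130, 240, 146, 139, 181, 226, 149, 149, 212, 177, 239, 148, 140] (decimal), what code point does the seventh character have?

Offset 0: leading byte 0xDD = 11011101 → 2-byte char #1 = DD 8A.
Offset 2: leading byte 0xF3 = 11110011 → 4-byte char #2 = F3 A5 A8 B2.
Offset 6: leading byte 0xE1 = 11100001 → 3-byte char #3 = E1 84 92.
Offset 9: leading byte 0xD9 = 11011001 → 2-byte char #4 = D9 82.
Offset 11: leading byte 0xF0 = 11110000 → 4-byte char #5 = F0 92 8B B5.
Offset 15: leading byte 0xE2 = 11100010 → 3-byte char #6 = E2 95 95.
Offset 18: leading byte 0xD4 = 11010100 → 2-byte char #7 = D4 B1.
Leading byte 0xD4 = 11010100 matches 110xxxxx → 2-byte sequence.
Byte 1: 0xD4 = 11010100, payload 10100 (5 bits).
Byte 2: 0xB1 = 10110001 (10xxxxxx ✓), payload 110001.
Concatenate: 10100110001 = 0x531 (11 bits → U+0531).

U+0531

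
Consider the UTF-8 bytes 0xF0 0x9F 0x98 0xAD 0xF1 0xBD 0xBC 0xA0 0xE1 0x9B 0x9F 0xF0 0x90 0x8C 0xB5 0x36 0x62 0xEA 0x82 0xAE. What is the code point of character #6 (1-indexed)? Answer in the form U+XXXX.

Offset 0: leading byte 0xF0 = 11110000 → 4-byte char #1 = F0 9F 98 AD.
Offset 4: leading byte 0xF1 = 11110001 → 4-byte char #2 = F1 BD BC A0.
Offset 8: leading byte 0xE1 = 11100001 → 3-byte char #3 = E1 9B 9F.
Offset 11: leading byte 0xF0 = 11110000 → 4-byte char #4 = F0 90 8C B5.
Offset 15: leading byte 0x36 = 00110110 → 1-byte char #5 = 36.
Offset 16: leading byte 0x62 = 01100010 → 1-byte char #6 = 62.
Leading byte 0x62 = 01100010 matches 0xxxxxxx → 1-byte sequence.
Byte 1: 0x62 = 01100010, payload 1100010 (7 bits).
Concatenate: 1100010 = 0x62 (7 bits → U+0062).

U+0062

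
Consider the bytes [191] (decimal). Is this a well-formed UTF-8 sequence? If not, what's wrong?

invalid (continuation byte with no leading byte)

Byte 0xBF = 10111111 has the form 10xxxxxx — a continuation byte — but there is no preceding leading byte.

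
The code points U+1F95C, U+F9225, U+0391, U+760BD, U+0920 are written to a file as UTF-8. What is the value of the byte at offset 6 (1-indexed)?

0xB9

1-indexed offset 6 is 0-indexed offset 5.
U+1F95C → 4-byte form F0 9F A5 9C at offsets 0–3.
U+F9225 → 4-byte form F3 B9 88 A5 at offsets 4–7.
Offset 5 falls in char 2's range; it's byte 2 of F3 B9 88 A5 = 0xB9.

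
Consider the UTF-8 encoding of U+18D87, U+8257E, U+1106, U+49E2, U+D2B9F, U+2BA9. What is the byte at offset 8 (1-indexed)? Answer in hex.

1-indexed offset 8 is 0-indexed offset 7.
U+18D87 → 4-byte form F0 98 B6 87 at offsets 0–3.
U+8257E → 4-byte form F2 82 95 BE at offsets 4–7.
Offset 7 falls in char 2's range; it's byte 4 of F2 82 95 BE = 0xBE.

0xBE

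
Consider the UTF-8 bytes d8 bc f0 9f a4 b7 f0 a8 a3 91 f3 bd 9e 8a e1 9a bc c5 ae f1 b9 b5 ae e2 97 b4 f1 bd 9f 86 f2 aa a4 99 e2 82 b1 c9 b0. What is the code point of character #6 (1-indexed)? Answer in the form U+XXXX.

U+016E

Offset 0: leading byte 0xD8 = 11011000 → 2-byte char #1 = D8 BC.
Offset 2: leading byte 0xF0 = 11110000 → 4-byte char #2 = F0 9F A4 B7.
Offset 6: leading byte 0xF0 = 11110000 → 4-byte char #3 = F0 A8 A3 91.
Offset 10: leading byte 0xF3 = 11110011 → 4-byte char #4 = F3 BD 9E 8A.
Offset 14: leading byte 0xE1 = 11100001 → 3-byte char #5 = E1 9A BC.
Offset 17: leading byte 0xC5 = 11000101 → 2-byte char #6 = C5 AE.
Leading byte 0xC5 = 11000101 matches 110xxxxx → 2-byte sequence.
Byte 1: 0xC5 = 11000101, payload 00101 (5 bits).
Byte 2: 0xAE = 10101110 (10xxxxxx ✓), payload 101110.
Concatenate: 00101101110 = 0x16E (11 bits → U+016E).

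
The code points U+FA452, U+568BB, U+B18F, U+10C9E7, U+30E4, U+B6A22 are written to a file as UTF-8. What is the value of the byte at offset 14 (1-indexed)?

0xA7

1-indexed offset 14 is 0-indexed offset 13.
U+FA452 → 4-byte form F3 BA 91 92 at offsets 0–3.
U+568BB → 4-byte form F1 96 A2 BB at offsets 4–7.
U+B18F → 3-byte form EB 86 8F at offsets 8–10.
U+10C9E7 → 4-byte form F4 8C A7 A7 at offsets 11–14.
Offset 13 falls in char 4's range; it's byte 3 of F4 8C A7 A7 = 0xA7.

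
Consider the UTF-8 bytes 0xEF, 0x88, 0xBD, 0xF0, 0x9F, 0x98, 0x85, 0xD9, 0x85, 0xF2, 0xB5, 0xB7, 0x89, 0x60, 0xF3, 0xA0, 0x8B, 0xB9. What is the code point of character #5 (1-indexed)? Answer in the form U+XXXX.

Offset 0: leading byte 0xEF = 11101111 → 3-byte char #1 = EF 88 BD.
Offset 3: leading byte 0xF0 = 11110000 → 4-byte char #2 = F0 9F 98 85.
Offset 7: leading byte 0xD9 = 11011001 → 2-byte char #3 = D9 85.
Offset 9: leading byte 0xF2 = 11110010 → 4-byte char #4 = F2 B5 B7 89.
Offset 13: leading byte 0x60 = 01100000 → 1-byte char #5 = 60.
Leading byte 0x60 = 01100000 matches 0xxxxxxx → 1-byte sequence.
Byte 1: 0x60 = 01100000, payload 1100000 (7 bits).
Concatenate: 1100000 = 0x60 (7 bits → U+0060).

U+0060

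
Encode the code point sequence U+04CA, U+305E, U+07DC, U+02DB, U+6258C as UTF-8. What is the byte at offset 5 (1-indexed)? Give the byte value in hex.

0x9E

1-indexed offset 5 is 0-indexed offset 4.
U+04CA → 2-byte form D3 8A at offsets 0–1.
U+305E → 3-byte form E3 81 9E at offsets 2–4.
Offset 4 falls in char 2's range; it's byte 3 of E3 81 9E = 0x9E.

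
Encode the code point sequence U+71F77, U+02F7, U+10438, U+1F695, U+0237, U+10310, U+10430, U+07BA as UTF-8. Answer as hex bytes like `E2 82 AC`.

F1 B1 BD B7 CB B7 F0 90 90 B8 F0 9F 9A 95 C8 B7 F0 90 8C 90 F0 90 90 B0 DE BA

U+71F77: 4-byte form → F1 B1 BD B7.
U+02F7: 2-byte form → CB B7.
U+10438: 4-byte form → F0 90 90 B8.
U+1F695: 4-byte form → F0 9F 9A 95.
U+0237: 2-byte form → C8 B7.
U+10310: 4-byte form → F0 90 8C 90.
U+10430: 4-byte form → F0 90 90 B0.
U+07BA: 2-byte form → DE BA.
Concatenated (26 bytes): F1 B1 BD B7 CB B7 F0 90 90 B8 F0 9F 9A 95 C8 B7 F0 90 8C 90 F0 90 90 B0 DE BA.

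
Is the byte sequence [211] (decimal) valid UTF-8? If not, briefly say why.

Leading byte 0xD3 = 11010011 → 2-byte form, but only 1 byte is present.

invalid (sequence truncated)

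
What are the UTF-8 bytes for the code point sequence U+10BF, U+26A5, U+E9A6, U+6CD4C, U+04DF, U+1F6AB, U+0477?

U+10BF: 3-byte form → E1 82 BF.
U+26A5: 3-byte form → E2 9A A5.
U+E9A6: 3-byte form → EE A6 A6.
U+6CD4C: 4-byte form → F1 AC B5 8C.
U+04DF: 2-byte form → D3 9F.
U+1F6AB: 4-byte form → F0 9F 9A AB.
U+0477: 2-byte form → D1 B7.
Concatenated (21 bytes): E1 82 BF E2 9A A5 EE A6 A6 F1 AC B5 8C D3 9F F0 9F 9A AB D1 B7.

E1 82 BF E2 9A A5 EE A6 A6 F1 AC B5 8C D3 9F F0 9F 9A AB D1 B7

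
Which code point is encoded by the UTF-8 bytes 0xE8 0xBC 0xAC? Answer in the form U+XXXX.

Leading byte 0xE8 = 11101000 matches 1110xxxx → 3-byte sequence.
Byte 1: 0xE8 = 11101000, payload 1000 (4 bits).
Byte 2: 0xBC = 10111100 (10xxxxxx ✓), payload 111100.
Byte 3: 0xAC = 10101100 (10xxxxxx ✓), payload 101100.
Concatenate: 1000111100101100 = 0x8F2C (16 bits → U+8F2C).

U+8F2C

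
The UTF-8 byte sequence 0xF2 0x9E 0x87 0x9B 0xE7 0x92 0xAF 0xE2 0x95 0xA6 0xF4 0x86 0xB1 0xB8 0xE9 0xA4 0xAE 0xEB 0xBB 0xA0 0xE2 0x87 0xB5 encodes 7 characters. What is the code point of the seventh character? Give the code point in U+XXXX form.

Offset 0: leading byte 0xF2 = 11110010 → 4-byte char #1 = F2 9E 87 9B.
Offset 4: leading byte 0xE7 = 11100111 → 3-byte char #2 = E7 92 AF.
Offset 7: leading byte 0xE2 = 11100010 → 3-byte char #3 = E2 95 A6.
Offset 10: leading byte 0xF4 = 11110100 → 4-byte char #4 = F4 86 B1 B8.
Offset 14: leading byte 0xE9 = 11101001 → 3-byte char #5 = E9 A4 AE.
Offset 17: leading byte 0xEB = 11101011 → 3-byte char #6 = EB BB A0.
Offset 20: leading byte 0xE2 = 11100010 → 3-byte char #7 = E2 87 B5.
Leading byte 0xE2 = 11100010 matches 1110xxxx → 3-byte sequence.
Byte 1: 0xE2 = 11100010, payload 0010 (4 bits).
Byte 2: 0x87 = 10000111 (10xxxxxx ✓), payload 000111.
Byte 3: 0xB5 = 10110101 (10xxxxxx ✓), payload 110101.
Concatenate: 0010000111110101 = 0x21F5 (16 bits → U+21F5).

U+21F5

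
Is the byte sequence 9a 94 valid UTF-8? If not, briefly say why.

Byte 0x9A = 10011010 has the form 10xxxxxx — a continuation byte — but there is no preceding leading byte.

invalid (continuation byte with no leading byte)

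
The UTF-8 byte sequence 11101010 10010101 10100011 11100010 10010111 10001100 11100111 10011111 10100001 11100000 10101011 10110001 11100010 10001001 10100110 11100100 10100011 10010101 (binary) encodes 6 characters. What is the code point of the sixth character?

U+48D5

Offset 0: leading byte 0xEA = 11101010 → 3-byte char #1 = EA 95 A3.
Offset 3: leading byte 0xE2 = 11100010 → 3-byte char #2 = E2 97 8C.
Offset 6: leading byte 0xE7 = 11100111 → 3-byte char #3 = E7 9F A1.
Offset 9: leading byte 0xE0 = 11100000 → 3-byte char #4 = E0 AB B1.
Offset 12: leading byte 0xE2 = 11100010 → 3-byte char #5 = E2 89 A6.
Offset 15: leading byte 0xE4 = 11100100 → 3-byte char #6 = E4 A3 95.
Leading byte 0xE4 = 11100100 matches 1110xxxx → 3-byte sequence.
Byte 1: 0xE4 = 11100100, payload 0100 (4 bits).
Byte 2: 0xA3 = 10100011 (10xxxxxx ✓), payload 100011.
Byte 3: 0x95 = 10010101 (10xxxxxx ✓), payload 010101.
Concatenate: 0100100011010101 = 0x48D5 (16 bits → U+48D5).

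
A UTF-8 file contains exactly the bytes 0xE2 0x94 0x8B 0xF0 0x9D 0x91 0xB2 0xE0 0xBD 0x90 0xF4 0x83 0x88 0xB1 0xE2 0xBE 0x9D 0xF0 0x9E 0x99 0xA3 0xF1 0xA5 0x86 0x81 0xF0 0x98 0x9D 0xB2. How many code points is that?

Byte at offset 0: 0xE2 = 11100010 → 3-byte char (#1). Advance 3.
Byte at offset 3: 0xF0 = 11110000 → 4-byte char (#2). Advance 4.
Byte at offset 7: 0xE0 = 11100000 → 3-byte char (#3). Advance 3.
Byte at offset 10: 0xF4 = 11110100 → 4-byte char (#4). Advance 4.
Byte at offset 14: 0xE2 = 11100010 → 3-byte char (#5). Advance 3.
Byte at offset 17: 0xF0 = 11110000 → 4-byte char (#6). Advance 4.
Byte at offset 21: 0xF1 = 11110001 → 4-byte char (#7). Advance 4.
Byte at offset 25: 0xF0 = 11110000 → 4-byte char (#8). Advance 4.
Reached end at offset 29 after 8 code points.

8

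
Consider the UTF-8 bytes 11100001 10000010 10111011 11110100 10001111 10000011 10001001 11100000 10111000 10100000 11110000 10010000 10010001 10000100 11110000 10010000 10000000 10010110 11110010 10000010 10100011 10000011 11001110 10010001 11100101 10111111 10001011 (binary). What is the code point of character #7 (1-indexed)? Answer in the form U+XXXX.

Offset 0: leading byte 0xE1 = 11100001 → 3-byte char #1 = E1 82 BB.
Offset 3: leading byte 0xF4 = 11110100 → 4-byte char #2 = F4 8F 83 89.
Offset 7: leading byte 0xE0 = 11100000 → 3-byte char #3 = E0 B8 A0.
Offset 10: leading byte 0xF0 = 11110000 → 4-byte char #4 = F0 90 91 84.
Offset 14: leading byte 0xF0 = 11110000 → 4-byte char #5 = F0 90 80 96.
Offset 18: leading byte 0xF2 = 11110010 → 4-byte char #6 = F2 82 A3 83.
Offset 22: leading byte 0xCE = 11001110 → 2-byte char #7 = CE 91.
Leading byte 0xCE = 11001110 matches 110xxxxx → 2-byte sequence.
Byte 1: 0xCE = 11001110, payload 01110 (5 bits).
Byte 2: 0x91 = 10010001 (10xxxxxx ✓), payload 010001.
Concatenate: 01110010001 = 0x391 (11 bits → U+0391).

U+0391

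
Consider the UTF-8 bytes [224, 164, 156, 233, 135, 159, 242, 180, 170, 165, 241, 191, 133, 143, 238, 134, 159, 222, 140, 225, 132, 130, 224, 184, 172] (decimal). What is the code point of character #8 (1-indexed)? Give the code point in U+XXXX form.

Offset 0: leading byte 0xE0 = 11100000 → 3-byte char #1 = E0 A4 9C.
Offset 3: leading byte 0xE9 = 11101001 → 3-byte char #2 = E9 87 9F.
Offset 6: leading byte 0xF2 = 11110010 → 4-byte char #3 = F2 B4 AA A5.
Offset 10: leading byte 0xF1 = 11110001 → 4-byte char #4 = F1 BF 85 8F.
Offset 14: leading byte 0xEE = 11101110 → 3-byte char #5 = EE 86 9F.
Offset 17: leading byte 0xDE = 11011110 → 2-byte char #6 = DE 8C.
Offset 19: leading byte 0xE1 = 11100001 → 3-byte char #7 = E1 84 82.
Offset 22: leading byte 0xE0 = 11100000 → 3-byte char #8 = E0 B8 AC.
Leading byte 0xE0 = 11100000 matches 1110xxxx → 3-byte sequence.
Byte 1: 0xE0 = 11100000, payload 0000 (4 bits).
Byte 2: 0xB8 = 10111000 (10xxxxxx ✓), payload 111000.
Byte 3: 0xAC = 10101100 (10xxxxxx ✓), payload 101100.
Concatenate: 0000111000101100 = 0xE2C (16 bits → U+0E2C).

U+0E2C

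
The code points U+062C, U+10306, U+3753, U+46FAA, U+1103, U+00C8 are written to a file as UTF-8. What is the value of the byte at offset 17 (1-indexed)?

1-indexed offset 17 is 0-indexed offset 16.
U+062C → 2-byte form D8 AC at offsets 0–1.
U+10306 → 4-byte form F0 90 8C 86 at offsets 2–5.
U+3753 → 3-byte form E3 9D 93 at offsets 6–8.
U+46FAA → 4-byte form F1 86 BE AA at offsets 9–12.
U+1103 → 3-byte form E1 84 83 at offsets 13–15.
U+00C8 → 2-byte form C3 88 at offsets 16–17.
Offset 16 falls in char 6's range; it's byte 1 of C3 88 = 0xC3.

0xC3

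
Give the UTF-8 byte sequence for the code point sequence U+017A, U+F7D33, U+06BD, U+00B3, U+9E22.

C5 BA F3 B7 B4 B3 DA BD C2 B3 E9 B8 A2

U+017A: 2-byte form → C5 BA.
U+F7D33: 4-byte form → F3 B7 B4 B3.
U+06BD: 2-byte form → DA BD.
U+00B3: 2-byte form → C2 B3.
U+9E22: 3-byte form → E9 B8 A2.
Concatenated (13 bytes): C5 BA F3 B7 B4 B3 DA BD C2 B3 E9 B8 A2.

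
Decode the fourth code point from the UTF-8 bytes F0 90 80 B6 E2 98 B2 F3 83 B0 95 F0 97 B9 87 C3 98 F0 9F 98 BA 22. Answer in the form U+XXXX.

U+17E47

Offset 0: leading byte 0xF0 = 11110000 → 4-byte char #1 = F0 90 80 B6.
Offset 4: leading byte 0xE2 = 11100010 → 3-byte char #2 = E2 98 B2.
Offset 7: leading byte 0xF3 = 11110011 → 4-byte char #3 = F3 83 B0 95.
Offset 11: leading byte 0xF0 = 11110000 → 4-byte char #4 = F0 97 B9 87.
Leading byte 0xF0 = 11110000 matches 11110xxx → 4-byte sequence.
Byte 1: 0xF0 = 11110000, payload 000 (3 bits).
Byte 2: 0x97 = 10010111 (10xxxxxx ✓), payload 010111.
Byte 3: 0xB9 = 10111001 (10xxxxxx ✓), payload 111001.
Byte 4: 0x87 = 10000111 (10xxxxxx ✓), payload 000111.
Concatenate: 000010111111001000111 = 0x17E47 (21 bits → U+17E47).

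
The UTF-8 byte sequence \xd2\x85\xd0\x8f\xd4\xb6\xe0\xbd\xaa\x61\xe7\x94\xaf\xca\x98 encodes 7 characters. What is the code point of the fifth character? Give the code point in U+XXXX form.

U+0061

Offset 0: leading byte 0xD2 = 11010010 → 2-byte char #1 = D2 85.
Offset 2: leading byte 0xD0 = 11010000 → 2-byte char #2 = D0 8F.
Offset 4: leading byte 0xD4 = 11010100 → 2-byte char #3 = D4 B6.
Offset 6: leading byte 0xE0 = 11100000 → 3-byte char #4 = E0 BD AA.
Offset 9: leading byte 0x61 = 01100001 → 1-byte char #5 = 61.
Leading byte 0x61 = 01100001 matches 0xxxxxxx → 1-byte sequence.
Byte 1: 0x61 = 01100001, payload 1100001 (7 bits).
Concatenate: 1100001 = 0x61 (7 bits → U+0061).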